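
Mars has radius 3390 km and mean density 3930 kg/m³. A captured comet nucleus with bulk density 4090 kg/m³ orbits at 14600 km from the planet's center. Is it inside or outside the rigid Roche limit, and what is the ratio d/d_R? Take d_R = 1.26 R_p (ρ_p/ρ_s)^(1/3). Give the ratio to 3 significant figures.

d_R = 1.26 × (3390 km) × (3930/4090)^(1/3) = 4215 km
d/d_R = (14600) / (4215) = 3.46
Since d/d_R > 1, the body is outside the Roche limit.

outside; d/d_R ≈ 3.46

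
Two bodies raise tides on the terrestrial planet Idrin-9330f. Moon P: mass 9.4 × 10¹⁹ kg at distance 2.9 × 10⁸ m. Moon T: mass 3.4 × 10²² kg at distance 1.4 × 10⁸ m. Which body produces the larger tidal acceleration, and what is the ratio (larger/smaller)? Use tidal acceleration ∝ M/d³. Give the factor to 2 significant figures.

Moon T, by a factor of ≈ 3200

Tidal stretch scales as M/d³; compute that for each body.
Moon P: (9.4 × 10¹⁹) / (2.9 × 10⁸)³ = 3.854 × 10⁻⁶
Moon T: (3.4 × 10²²) / (1.4 × 10⁸)³ = 1.239 × 10⁻²
Ratio (larger/smaller) = 3200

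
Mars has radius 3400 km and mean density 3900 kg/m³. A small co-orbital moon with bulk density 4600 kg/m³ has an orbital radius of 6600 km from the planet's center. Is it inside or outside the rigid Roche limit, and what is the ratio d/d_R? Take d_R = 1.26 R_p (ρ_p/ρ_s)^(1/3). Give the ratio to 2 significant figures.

outside; d/d_R ≈ 1.6

d_R = 1.26 × (3400 km) × (3900/4600)^(1/3) = 4055 km
d/d_R = (6600) / (4055) = 1.6
Since d/d_R > 1, the body is outside the Roche limit.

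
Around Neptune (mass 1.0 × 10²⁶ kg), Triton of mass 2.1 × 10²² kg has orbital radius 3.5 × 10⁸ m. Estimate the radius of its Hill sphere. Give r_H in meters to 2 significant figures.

1.4 × 10⁷ m

r_H ≈ a (m/3M)^(1/3)
    = (3.5 × 10⁸) × (2.1 × 10²² / (3 × 1.0 × 10²⁶))^(1/3)
    = 1.4 × 10⁷ m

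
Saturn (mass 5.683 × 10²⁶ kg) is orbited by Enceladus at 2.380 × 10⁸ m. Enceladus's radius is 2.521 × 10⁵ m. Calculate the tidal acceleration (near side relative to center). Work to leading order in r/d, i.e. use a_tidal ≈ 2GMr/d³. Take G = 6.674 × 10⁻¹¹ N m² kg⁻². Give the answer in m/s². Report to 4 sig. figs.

1.419 × 10⁻³ m/s²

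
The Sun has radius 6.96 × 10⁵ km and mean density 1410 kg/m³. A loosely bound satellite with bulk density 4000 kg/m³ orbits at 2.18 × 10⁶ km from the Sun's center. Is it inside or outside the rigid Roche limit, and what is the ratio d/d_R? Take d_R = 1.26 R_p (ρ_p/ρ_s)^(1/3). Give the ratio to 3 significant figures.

d_R = 1.26 × (6.96 × 10⁵ km) × (1410/4000)^(1/3) = 6.195 × 10⁵ km
d/d_R = (2.18 × 10⁶) / (6.195 × 10⁵) = 3.52
Since d/d_R > 1, the body is outside the Roche limit.

outside; d/d_R ≈ 3.52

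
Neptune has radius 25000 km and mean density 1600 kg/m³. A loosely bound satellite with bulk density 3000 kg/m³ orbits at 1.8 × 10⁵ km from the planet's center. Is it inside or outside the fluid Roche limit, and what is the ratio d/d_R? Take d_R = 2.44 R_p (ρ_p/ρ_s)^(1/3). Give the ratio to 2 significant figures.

outside; d/d_R ≈ 3.6

d_R = 2.44 × (25000 km) × (1600/3000)^(1/3) = 49470 km
d/d_R = (1.8 × 10⁵) / (49470) = 3.6
Since d/d_R > 1, the body is outside the Roche limit.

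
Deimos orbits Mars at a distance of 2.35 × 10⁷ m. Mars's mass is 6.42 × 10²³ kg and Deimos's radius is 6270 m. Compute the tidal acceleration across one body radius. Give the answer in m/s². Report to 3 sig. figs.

4.14 × 10⁻⁵ m/s²

Δg = 2GMr/d³
   = 2 × (6.674 × 10⁻¹¹) × (6.42 × 10²³) × (6270) / (2.35 × 10⁷)³
   = 4.14 × 10⁻⁵ m/s²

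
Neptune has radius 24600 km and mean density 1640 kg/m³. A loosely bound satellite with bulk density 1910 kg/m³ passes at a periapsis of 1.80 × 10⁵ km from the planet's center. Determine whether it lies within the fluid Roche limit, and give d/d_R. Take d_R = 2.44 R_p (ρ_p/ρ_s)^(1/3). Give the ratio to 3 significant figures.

d_R = 2.44 × (24600 km) × (1640/1910)^(1/3) = 57050 km
d/d_R = (1.80 × 10⁵) / (57050) = 3.16
Since d/d_R > 1, the body is outside the Roche limit.

outside; d/d_R ≈ 3.16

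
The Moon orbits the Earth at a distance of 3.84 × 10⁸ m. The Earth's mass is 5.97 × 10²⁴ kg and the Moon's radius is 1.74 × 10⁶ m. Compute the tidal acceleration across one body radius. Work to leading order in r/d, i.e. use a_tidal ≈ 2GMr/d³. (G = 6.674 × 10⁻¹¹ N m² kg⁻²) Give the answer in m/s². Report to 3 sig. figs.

2.45 × 10⁻⁵ m/s²

Differencing GM/(d−r)² and GM/d² to first order in r/d gives 2GMr/d³.
Δg = 2GMr/d³
   = 2 × (6.674 × 10⁻¹¹) × (5.97 × 10²⁴) × (1.74 × 10⁶) / (3.84 × 10⁸)³
   = 2.45 × 10⁻⁵ m/s²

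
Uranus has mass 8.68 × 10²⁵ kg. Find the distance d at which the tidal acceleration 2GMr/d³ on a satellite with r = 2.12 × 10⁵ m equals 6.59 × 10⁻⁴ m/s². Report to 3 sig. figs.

2GMr/d³ = a_tidal  ⇒  d = (2GMr / a_tidal)^(1/3)
d = (2 × 6.674×10⁻¹¹ × (8.68 × 10²⁵) × (2.12 × 10⁵) / (6.59 × 10⁻⁴))^(1/3)
  = 1.55 × 10⁸ m

1.55 × 10⁸ m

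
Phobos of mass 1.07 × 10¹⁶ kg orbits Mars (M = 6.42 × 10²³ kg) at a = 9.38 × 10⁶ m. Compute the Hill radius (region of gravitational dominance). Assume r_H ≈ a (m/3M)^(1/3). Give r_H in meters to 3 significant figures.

r_H ≈ a (m/3M)^(1/3)
    = (9.38 × 10⁶) × (1.07 × 10¹⁶ / (3 × 6.42 × 10²³))^(1/3)
    = 1.66 × 10⁴ m

1.66 × 10⁴ m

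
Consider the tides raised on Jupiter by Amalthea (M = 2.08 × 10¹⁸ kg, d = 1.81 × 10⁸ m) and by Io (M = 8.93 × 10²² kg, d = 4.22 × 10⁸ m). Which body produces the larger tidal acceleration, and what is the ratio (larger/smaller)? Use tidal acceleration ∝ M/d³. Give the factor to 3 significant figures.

Compare M/d³ for the two perturbers:
Amalthea: (2.08 × 10¹⁸) / (1.81 × 10⁸)³ = 3.508 × 10⁻⁷
Io: (8.93 × 10²²) / (4.22 × 10⁸)³ = 1.188 × 10⁻³
Ratio (larger/smaller) = 3390

Io, by a factor of ≈ 3390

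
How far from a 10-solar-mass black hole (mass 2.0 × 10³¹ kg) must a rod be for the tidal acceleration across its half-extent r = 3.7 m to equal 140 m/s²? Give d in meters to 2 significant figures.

4.1 × 10⁶ m

2GMr/d³ = a_tidal  ⇒  d = (2GMr / a_tidal)^(1/3)
d = (2 × 6.674×10⁻¹¹ × (2.0 × 10³¹) × (3.7) / (140))^(1/3)
  = 4.1 × 10⁶ m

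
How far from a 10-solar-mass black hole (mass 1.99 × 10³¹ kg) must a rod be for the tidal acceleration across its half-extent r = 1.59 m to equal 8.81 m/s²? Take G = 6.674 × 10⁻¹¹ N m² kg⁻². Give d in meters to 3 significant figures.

7.83 × 10⁶ m

2GMr/d³ = a_tidal  ⇒  d = (2GMr / a_tidal)^(1/3)
d = (2 × 6.674×10⁻¹¹ × (1.99 × 10³¹) × (1.59) / (8.81))^(1/3)
  = 7.83 × 10⁶ m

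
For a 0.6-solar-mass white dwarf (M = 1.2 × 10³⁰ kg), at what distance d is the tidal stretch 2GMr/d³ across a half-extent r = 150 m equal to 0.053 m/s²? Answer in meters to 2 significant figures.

2GMr/d³ = a_tidal  ⇒  d = (2GMr / a_tidal)^(1/3)
d = (2 × 6.674×10⁻¹¹ × (1.2 × 10³⁰) × (150) / (0.053))^(1/3)
  = 7.7 × 10⁷ m

7.7 × 10⁷ m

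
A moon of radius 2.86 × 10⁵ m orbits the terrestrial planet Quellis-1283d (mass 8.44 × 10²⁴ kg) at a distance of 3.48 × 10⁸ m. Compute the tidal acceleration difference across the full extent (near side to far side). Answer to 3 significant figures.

1.53 × 10⁻⁵ m/s²

The field gradient is 2GM/d³; across the full diameter 2r the difference is 4GMr/d³.
Δg = 4GMr/d³
   = 4 × (6.674 × 10⁻¹¹) × (8.44 × 10²⁴) × (2.86 × 10⁵) / (3.48 × 10⁸)³
   = 1.53 × 10⁻⁵ m/s²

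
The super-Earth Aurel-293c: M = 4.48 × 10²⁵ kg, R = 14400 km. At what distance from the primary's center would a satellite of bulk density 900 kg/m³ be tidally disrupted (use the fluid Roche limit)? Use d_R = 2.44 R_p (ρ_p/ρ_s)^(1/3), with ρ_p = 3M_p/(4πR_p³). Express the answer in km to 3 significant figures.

ρ_p = 3M_p/(4πR_p³) = 3 × (4.48 × 10²⁵) / (4π × (1.44 × 10⁷ m)³) = 3580 kg/m³
d_R = 2.44 × 14400 km × (3580/900)^(1/3)
    = 55700 km

55700 km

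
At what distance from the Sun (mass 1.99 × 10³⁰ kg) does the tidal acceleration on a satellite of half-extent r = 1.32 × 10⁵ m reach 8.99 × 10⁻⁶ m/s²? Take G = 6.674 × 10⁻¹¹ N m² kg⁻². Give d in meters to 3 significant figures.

1.57 × 10¹⁰ m

2GMr/d³ = a_tidal  ⇒  d = (2GMr / a_tidal)^(1/3)
d = (2 × 6.674×10⁻¹¹ × (1.99 × 10³⁰) × (1.32 × 10⁵) / (8.99 × 10⁻⁶))^(1/3)
  = 1.57 × 10¹⁰ m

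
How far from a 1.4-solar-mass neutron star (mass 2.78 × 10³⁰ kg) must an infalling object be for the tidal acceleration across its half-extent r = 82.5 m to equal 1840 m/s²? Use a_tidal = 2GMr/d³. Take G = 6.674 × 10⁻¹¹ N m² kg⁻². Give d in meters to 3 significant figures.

2GMr/d³ = a_tidal  ⇒  d = (2GMr / a_tidal)^(1/3)
d = (2 × 6.674×10⁻¹¹ × (2.78 × 10³⁰) × (82.5) / (1840))^(1/3)
  = 2.55 × 10⁶ m

2.55 × 10⁶ m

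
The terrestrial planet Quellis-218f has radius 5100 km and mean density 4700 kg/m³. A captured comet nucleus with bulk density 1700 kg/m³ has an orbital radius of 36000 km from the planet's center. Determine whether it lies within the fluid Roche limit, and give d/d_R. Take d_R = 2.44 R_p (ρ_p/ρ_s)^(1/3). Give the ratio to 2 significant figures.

outside; d/d_R ≈ 2.1

d_R = 2.44 × (5100 km) × (4700/1700)^(1/3) = 17470 km
d/d_R = (36000) / (17470) = 2.1
Since d/d_R > 1, the body is outside the Roche limit.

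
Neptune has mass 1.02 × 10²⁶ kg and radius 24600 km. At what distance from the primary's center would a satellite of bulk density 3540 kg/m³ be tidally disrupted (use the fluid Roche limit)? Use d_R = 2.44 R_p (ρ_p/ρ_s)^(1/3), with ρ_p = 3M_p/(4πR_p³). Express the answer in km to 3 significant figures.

46400 km

ρ_p = 3M_p/(4πR_p³) = 3 × (1.02 × 10²⁶) / (4π × (2.46 × 10⁷ m)³) = 1640 kg/m³
d_R = 2.44 × 24600 km × (1640/3540)^(1/3)
    = 46400 km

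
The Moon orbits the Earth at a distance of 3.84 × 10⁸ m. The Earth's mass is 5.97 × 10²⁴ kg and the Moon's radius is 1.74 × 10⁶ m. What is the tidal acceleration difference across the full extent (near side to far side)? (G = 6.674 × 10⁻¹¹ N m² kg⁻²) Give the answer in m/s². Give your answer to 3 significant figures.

4.90 × 10⁻⁵ m/s²

Δg = 4GMr/d³
   = 4 × (6.674 × 10⁻¹¹) × (5.97 × 10²⁴) × (1.74 × 10⁶) / (3.84 × 10⁸)³
   = 4.90 × 10⁻⁵ m/s²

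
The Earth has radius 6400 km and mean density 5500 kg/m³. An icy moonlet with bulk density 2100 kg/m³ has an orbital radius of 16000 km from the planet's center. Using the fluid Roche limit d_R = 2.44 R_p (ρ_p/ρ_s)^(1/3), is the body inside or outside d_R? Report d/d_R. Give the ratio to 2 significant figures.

inside; d/d_R ≈ 0.74

d_R = 2.44 × (6400 km) × (5500/2100)^(1/3) = 21530 km
d/d_R = (16000) / (21530) = 0.74
Since d/d_R < 1, the body is inside the Roche limit.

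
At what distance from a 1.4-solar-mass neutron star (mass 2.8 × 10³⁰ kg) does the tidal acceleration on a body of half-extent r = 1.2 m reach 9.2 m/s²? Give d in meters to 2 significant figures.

3.7 × 10⁶ m

2GMr/d³ = a_tidal  ⇒  d = (2GMr / a_tidal)^(1/3)
d = (2 × 6.674×10⁻¹¹ × (2.8 × 10³⁰) × (1.2) / (9.2))^(1/3)
  = 3.7 × 10⁶ m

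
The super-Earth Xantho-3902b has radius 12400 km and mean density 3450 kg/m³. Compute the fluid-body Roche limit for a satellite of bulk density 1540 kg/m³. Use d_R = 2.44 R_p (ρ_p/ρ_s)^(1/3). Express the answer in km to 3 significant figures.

39600 km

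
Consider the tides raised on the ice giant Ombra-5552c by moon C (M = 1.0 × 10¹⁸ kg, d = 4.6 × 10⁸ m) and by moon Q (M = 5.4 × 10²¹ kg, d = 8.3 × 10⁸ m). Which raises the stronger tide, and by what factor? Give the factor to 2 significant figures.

Moon Q, by a factor of ≈ 920

Compare M/d³ for the two perturbers:
Moon C: (1.0 × 10¹⁸) / (4.6 × 10⁸)³ = 1.027 × 10⁻⁸
Moon Q: (5.4 × 10²¹) / (8.3 × 10⁸)³ = 9.444 × 10⁻⁶
Ratio (larger/smaller) = 920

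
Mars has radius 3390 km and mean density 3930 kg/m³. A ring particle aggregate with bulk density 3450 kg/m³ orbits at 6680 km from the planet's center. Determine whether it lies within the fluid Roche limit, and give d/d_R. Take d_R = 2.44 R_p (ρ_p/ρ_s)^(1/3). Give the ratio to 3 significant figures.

inside; d/d_R ≈ 0.773

d_R = 2.44 × (3390 km) × (3930/3450)^(1/3) = 8639 km
d/d_R = (6680) / (8639) = 0.773
Since d/d_R < 1, the body is inside the Roche limit.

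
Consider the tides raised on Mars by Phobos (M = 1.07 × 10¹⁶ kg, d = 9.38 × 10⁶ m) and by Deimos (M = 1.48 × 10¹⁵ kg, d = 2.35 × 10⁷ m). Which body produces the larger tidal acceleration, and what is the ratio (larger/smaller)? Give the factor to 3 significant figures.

Compare M/d³ for the two perturbers:
Phobos: (1.07 × 10¹⁶) / (9.38 × 10⁶)³ = 1.297 × 10⁻⁵
Deimos: (1.48 × 10¹⁵) / (2.35 × 10⁷)³ = 1.140 × 10⁻⁷
Ratio (larger/smaller) = 114

Phobos, by a factor of ≈ 114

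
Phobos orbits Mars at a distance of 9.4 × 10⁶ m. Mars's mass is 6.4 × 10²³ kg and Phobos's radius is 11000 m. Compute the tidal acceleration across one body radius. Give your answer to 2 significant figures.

1.1 × 10⁻³ m/s²

The tidal stretch is the gradient of GM/d² times the body's extent r, hence the 1/d³ dependence.
Δa = 2GMr/d³
   = 2 × (6.674 × 10⁻¹¹) × (6.4 × 10²³) × (11000) / (9.4 × 10⁶)³
   = 1.1 × 10⁻³ m/s²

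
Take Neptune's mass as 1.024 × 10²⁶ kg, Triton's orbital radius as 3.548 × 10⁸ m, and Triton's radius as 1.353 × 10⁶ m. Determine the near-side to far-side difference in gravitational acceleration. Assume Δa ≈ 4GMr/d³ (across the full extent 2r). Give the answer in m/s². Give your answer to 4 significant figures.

8.281 × 10⁻⁴ m/s²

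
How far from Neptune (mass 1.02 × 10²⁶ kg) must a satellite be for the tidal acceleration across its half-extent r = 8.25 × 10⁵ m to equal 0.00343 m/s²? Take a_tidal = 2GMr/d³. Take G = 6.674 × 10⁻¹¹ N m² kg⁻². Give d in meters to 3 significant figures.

1.48 × 10⁸ m

2GMr/d³ = a_tidal  ⇒  d = (2GMr / a_tidal)^(1/3)
d = (2 × 6.674×10⁻¹¹ × (1.02 × 10²⁶) × (8.25 × 10⁵) / (0.00343))^(1/3)
  = 1.48 × 10⁸ m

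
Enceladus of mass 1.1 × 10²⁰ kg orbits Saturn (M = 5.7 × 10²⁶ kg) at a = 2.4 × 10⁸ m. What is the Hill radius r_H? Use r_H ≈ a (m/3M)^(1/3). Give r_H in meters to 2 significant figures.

r_H ≈ a (m/3M)^(1/3)
    = (2.4 × 10⁸) × (1.1 × 10²⁰ / (3 × 5.7 × 10²⁶))^(1/3)
    = 9.6 × 10⁵ m

9.6 × 10⁵ m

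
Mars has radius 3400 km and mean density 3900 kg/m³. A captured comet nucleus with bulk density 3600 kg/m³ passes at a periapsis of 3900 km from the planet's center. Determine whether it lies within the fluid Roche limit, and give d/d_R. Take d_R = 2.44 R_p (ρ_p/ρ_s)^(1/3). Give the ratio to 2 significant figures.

d_R = 2.44 × (3400 km) × (3900/3600)^(1/3) = 8520 km
d/d_R = (3900) / (8520) = 0.46
Since d/d_R < 1, the body is inside the Roche limit.

inside; d/d_R ≈ 0.46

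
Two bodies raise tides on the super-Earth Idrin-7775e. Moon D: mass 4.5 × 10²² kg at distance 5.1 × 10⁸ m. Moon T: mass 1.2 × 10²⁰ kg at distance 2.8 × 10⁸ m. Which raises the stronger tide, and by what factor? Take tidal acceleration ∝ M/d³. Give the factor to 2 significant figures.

Moon D, by a factor of ≈ 62

Tidal acceleration ∝ M/d³, so compare M/d³ for each.
Moon D: (4.5 × 10²²) / (5.1 × 10⁸)³ = 3.392 × 10⁻⁴
Moon T: (1.2 × 10²⁰) / (2.8 × 10⁸)³ = 5.466 × 10⁻⁶
Ratio (larger/smaller) = 62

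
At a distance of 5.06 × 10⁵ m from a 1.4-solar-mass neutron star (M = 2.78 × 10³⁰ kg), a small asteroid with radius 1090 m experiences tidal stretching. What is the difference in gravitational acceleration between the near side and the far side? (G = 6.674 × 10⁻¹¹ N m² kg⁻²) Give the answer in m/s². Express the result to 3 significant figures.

The field gradient is 2GM/d³; across the full diameter 2r the difference is 4GMr/d³.
Δa = 4GMr/d³
   = 4 × (6.674 × 10⁻¹¹) × (2.78 × 10³⁰) × (1090) / (5.06 × 10⁵)³
   = 6.24 × 10⁶ m/s²

6.24 × 10⁶ m/s²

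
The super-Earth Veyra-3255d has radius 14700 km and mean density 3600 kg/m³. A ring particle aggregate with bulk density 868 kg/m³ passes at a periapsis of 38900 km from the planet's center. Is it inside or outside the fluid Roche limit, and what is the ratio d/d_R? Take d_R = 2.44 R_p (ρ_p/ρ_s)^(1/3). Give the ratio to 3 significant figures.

inside; d/d_R ≈ 0.675

d_R = 2.44 × (14700 km) × (3600/868)^(1/3) = 57630 km
d/d_R = (38900) / (57630) = 0.675
Since d/d_R < 1, the body is inside the Roche limit.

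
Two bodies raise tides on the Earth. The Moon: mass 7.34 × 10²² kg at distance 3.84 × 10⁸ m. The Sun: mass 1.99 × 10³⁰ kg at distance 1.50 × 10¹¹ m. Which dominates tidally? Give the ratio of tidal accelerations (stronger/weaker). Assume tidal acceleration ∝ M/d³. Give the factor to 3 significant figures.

The Moon, by a factor of ≈ 2.20

Tidal stretch scales as M/d³; compute that for each body.
The Moon: (7.34 × 10²²) / (3.84 × 10⁸)³ = 1.296 × 10⁻³
The Sun: (1.99 × 10³⁰) / (1.50 × 10¹¹)³ = 5.896 × 10⁻⁴
Ratio (larger/smaller) = 2.20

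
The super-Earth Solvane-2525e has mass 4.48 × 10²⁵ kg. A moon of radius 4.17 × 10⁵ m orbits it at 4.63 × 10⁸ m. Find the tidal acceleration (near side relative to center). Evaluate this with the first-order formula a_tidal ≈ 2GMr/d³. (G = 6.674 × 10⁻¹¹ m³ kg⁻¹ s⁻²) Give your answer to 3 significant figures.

Differencing GM/(d−r)² and GM/d² to first order in r/d gives 2GMr/d³.
a_tidal = 2GMr/d³
        = 2 × (6.674 × 10⁻¹¹) × (4.48 × 10²⁵) × (4.17 × 10⁵) / (4.63 × 10⁸)³
        = 2.51 × 10⁻⁵ m/s²

2.51 × 10⁻⁵ m/s²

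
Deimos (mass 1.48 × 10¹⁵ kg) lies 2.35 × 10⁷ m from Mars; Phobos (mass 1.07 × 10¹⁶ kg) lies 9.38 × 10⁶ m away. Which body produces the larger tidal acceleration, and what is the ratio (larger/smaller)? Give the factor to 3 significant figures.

Phobos, by a factor of ≈ 114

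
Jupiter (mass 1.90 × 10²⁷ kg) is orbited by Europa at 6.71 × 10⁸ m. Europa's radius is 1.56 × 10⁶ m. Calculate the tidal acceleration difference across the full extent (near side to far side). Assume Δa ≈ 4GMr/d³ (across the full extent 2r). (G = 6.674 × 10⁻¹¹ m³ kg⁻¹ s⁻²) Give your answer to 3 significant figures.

The field gradient is 2GM/d³; across the full diameter 2r the difference is 4GMr/d³.
Δa = 4GMr/d³
   = 4 × (6.674 × 10⁻¹¹) × (1.90 × 10²⁷) × (1.56 × 10⁶) / (6.71 × 10⁸)³
   = 2.62 × 10⁻³ m/s²

2.62 × 10⁻³ m/s²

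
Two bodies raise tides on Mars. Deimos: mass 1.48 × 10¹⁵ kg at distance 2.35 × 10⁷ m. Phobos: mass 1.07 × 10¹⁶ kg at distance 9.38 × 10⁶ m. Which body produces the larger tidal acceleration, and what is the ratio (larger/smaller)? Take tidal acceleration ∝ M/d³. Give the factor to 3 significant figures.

Phobos, by a factor of ≈ 114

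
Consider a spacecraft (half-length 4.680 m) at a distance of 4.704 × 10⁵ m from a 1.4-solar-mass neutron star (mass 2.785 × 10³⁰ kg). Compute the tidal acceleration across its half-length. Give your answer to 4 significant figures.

1.671 × 10⁴ m/s²

Since r ≪ d, expand the inverse-square field across one radius to get the leading 2GMr/d³ term.
Δg = 2GMr/d³
   = 2 × (6.674 × 10⁻¹¹) × (2.785 × 10³⁰) × (4.680) / (4.704 × 10⁵)³
   = 1.671 × 10⁴ m/s²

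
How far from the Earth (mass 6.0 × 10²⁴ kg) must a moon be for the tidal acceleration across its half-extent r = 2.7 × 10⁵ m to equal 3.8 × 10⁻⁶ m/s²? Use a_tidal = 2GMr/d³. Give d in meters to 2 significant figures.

2GMr/d³ = a_tidal  ⇒  d = (2GMr / a_tidal)^(1/3)
d = (2 × 6.674×10⁻¹¹ × (6.0 × 10²⁴) × (2.7 × 10⁵) / (3.8 × 10⁻⁶))^(1/3)
  = 3.8 × 10⁸ m

3.8 × 10⁸ m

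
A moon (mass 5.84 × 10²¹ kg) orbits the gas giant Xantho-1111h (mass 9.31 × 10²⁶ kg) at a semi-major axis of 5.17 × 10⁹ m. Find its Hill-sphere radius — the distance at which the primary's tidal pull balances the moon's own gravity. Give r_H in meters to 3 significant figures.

6.61 × 10⁷ m

r_H ≈ a (m/3M)^(1/3)
    = (5.17 × 10⁹) × (5.84 × 10²¹ / (3 × 9.31 × 10²⁶))^(1/3)
    = 6.61 × 10⁷ m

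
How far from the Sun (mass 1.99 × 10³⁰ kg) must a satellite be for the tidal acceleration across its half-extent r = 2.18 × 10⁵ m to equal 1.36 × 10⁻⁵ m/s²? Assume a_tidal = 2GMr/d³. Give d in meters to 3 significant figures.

2GMr/d³ = a_tidal  ⇒  d = (2GMr / a_tidal)^(1/3)
d = (2 × 6.674×10⁻¹¹ × (1.99 × 10³⁰) × (2.18 × 10⁵) / (1.36 × 10⁻⁵))^(1/3)
  = 1.62 × 10¹⁰ m

1.62 × 10¹⁰ m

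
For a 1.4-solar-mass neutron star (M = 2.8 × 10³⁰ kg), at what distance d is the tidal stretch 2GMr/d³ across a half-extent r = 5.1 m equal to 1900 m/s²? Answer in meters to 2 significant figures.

2GMr/d³ = a_tidal  ⇒  d = (2GMr / a_tidal)^(1/3)
d = (2 × 6.674×10⁻¹¹ × (2.8 × 10³⁰) × (5.1) / (1900))^(1/3)
  = 1.0 × 10⁶ m

1.0 × 10⁶ m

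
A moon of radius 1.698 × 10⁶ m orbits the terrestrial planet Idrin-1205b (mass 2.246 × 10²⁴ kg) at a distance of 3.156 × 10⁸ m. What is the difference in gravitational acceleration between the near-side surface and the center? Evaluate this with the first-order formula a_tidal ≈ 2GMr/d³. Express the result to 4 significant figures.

The tidal stretch is the gradient of GM/d² times the body's extent r, hence the 1/d³ dependence.
a_tidal = 2GMr/d³
        = 2 × (6.674 × 10⁻¹¹) × (2.246 × 10²⁴) × (1.698 × 10⁶) / (3.156 × 10⁸)³
        = 1.619 × 10⁻⁵ m/s²

1.619 × 10⁻⁵ m/s²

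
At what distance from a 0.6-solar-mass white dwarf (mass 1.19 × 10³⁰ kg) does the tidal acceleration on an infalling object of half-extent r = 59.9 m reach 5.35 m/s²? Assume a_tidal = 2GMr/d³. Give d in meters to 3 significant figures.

2GMr/d³ = a_tidal  ⇒  d = (2GMr / a_tidal)^(1/3)
d = (2 × 6.674×10⁻¹¹ × (1.19 × 10³⁰) × (59.9) / (5.35))^(1/3)
  = 1.21 × 10⁷ m

1.21 × 10⁷ m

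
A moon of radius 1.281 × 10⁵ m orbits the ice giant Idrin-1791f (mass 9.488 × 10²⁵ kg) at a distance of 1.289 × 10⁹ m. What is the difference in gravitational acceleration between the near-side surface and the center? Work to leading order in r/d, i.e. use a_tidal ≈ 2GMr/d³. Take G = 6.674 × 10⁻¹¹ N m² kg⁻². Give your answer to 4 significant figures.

Δa = 2GMr/d³
   = 2 × (6.674 × 10⁻¹¹) × (9.488 × 10²⁵) × (1.281 × 10⁵) / (1.289 × 10⁹)³
   = 7.575 × 10⁻⁷ m/s²

7.575 × 10⁻⁷ m/s²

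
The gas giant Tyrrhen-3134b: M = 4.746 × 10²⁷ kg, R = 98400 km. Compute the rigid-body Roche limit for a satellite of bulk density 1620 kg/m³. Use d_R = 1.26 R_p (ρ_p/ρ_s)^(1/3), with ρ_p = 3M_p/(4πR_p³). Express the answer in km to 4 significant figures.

ρ_p = 3M_p/(4πR_p³) = 3 × (4.746 × 10²⁷) / (4π × (9.840 × 10⁷ m)³) = 1189 kg/m³
d_R = 1.26 × 98400 km × (1189/1620)^(1/3)
    = 1.118 × 10⁵ km

1.118 × 10⁵ km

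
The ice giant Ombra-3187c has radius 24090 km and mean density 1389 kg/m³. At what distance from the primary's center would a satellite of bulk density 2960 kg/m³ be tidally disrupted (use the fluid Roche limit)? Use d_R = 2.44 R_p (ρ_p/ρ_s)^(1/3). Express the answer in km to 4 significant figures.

45680 km

d_R = 2.44 × 24090 km × (1389/2960)^(1/3)
    = 45680 km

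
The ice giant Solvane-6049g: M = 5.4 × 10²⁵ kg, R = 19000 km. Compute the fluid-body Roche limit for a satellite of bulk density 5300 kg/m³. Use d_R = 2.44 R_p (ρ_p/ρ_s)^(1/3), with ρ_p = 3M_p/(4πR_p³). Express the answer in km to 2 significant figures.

33000 km

ρ_p = 3M_p/(4πR_p³) = 3 × (5.4 × 10²⁵) / (4π × (1.9 × 10⁷ m)³) = 1900 kg/m³
d_R = 2.44 × 19000 km × (1900/5300)^(1/3)
    = 33000 km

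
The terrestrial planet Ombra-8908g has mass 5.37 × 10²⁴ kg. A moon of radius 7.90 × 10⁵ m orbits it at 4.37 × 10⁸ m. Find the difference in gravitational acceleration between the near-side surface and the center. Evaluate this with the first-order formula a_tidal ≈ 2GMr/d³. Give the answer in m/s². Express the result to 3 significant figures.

6.79 × 10⁻⁶ m/s²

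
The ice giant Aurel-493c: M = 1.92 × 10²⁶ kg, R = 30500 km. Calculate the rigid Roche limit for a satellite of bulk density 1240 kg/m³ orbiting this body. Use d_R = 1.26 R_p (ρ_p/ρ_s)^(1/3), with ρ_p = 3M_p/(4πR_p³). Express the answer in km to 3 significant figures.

ρ_p = 3M_p/(4πR_p³) = 3 × (1.92 × 10²⁶) / (4π × (3.05 × 10⁷ m)³) = 1620 kg/m³
d_R = 1.26 × 30500 km × (1620/1240)^(1/3)
    = 42000 km

42000 km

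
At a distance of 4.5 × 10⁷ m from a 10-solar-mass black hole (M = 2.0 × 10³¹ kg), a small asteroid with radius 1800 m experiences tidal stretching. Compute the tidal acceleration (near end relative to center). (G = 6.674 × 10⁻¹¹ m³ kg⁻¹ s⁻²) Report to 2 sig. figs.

Δg = 2GMr/d³
   = 2 × (6.674 × 10⁻¹¹) × (2.0 × 10³¹) × (1800) / (4.5 × 10⁷)³
   = 5.3 × 10¹ m/s²

5.3 × 10¹ m/s²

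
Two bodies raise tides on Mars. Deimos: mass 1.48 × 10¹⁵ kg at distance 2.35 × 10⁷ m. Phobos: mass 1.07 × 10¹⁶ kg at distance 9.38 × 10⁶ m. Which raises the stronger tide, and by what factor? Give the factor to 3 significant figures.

Phobos, by a factor of ≈ 114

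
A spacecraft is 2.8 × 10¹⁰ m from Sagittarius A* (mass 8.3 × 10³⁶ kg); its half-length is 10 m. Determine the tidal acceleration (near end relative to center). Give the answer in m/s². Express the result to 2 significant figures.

5.0 × 10⁻⁴ m/s²

Differencing GM/(d−r)² and GM/d² to first order in r/d gives 2GMr/d³.
a_tidal = 2GMr/d³
        = 2 × (6.674 × 10⁻¹¹) × (8.3 × 10³⁶) × (10) / (2.8 × 10¹⁰)³
        = 5.0 × 10⁻⁴ m/s²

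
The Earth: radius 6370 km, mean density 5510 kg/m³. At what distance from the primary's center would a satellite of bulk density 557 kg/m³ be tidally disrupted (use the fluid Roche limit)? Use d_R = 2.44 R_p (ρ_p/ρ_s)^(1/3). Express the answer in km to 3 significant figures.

d_R = 2.44 × 6370 km × (5510/557)^(1/3)
    = 33400 km

33400 km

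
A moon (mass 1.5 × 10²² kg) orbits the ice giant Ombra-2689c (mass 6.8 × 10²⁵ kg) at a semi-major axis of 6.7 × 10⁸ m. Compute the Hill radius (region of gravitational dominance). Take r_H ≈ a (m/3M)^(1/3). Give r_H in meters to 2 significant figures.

2.8 × 10⁷ m

r_H ≈ a (m/3M)^(1/3)
    = (6.7 × 10⁸) × (1.5 × 10²² / (3 × 6.8 × 10²⁵))^(1/3)
    = 2.8 × 10⁷ m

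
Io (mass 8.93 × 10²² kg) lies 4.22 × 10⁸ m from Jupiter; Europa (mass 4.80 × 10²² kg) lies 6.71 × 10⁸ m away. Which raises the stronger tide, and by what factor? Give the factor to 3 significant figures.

Io, by a factor of ≈ 7.48

Compare M/d³ for the two perturbers:
Io: (8.93 × 10²²) / (4.22 × 10⁸)³ = 1.188 × 10⁻³
Europa: (4.80 × 10²²) / (6.71 × 10⁸)³ = 1.589 × 10⁻⁴
Ratio (larger/smaller) = 7.48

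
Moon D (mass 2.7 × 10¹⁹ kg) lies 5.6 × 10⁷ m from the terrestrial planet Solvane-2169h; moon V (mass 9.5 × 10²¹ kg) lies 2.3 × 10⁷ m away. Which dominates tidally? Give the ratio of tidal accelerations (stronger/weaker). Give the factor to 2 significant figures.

Compare M/d³ for the two perturbers:
Moon D: (2.7 × 10¹⁹) / (5.6 × 10⁷)³ = 1.537 × 10⁻⁴
Moon V: (9.5 × 10²¹) / (2.3 × 10⁷)³ = 7.808 × 10⁻¹
Ratio (larger/smaller) = 5100

Moon V, by a factor of ≈ 5100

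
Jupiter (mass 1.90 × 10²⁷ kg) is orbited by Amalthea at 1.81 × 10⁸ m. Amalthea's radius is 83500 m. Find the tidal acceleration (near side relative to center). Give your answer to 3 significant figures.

3.57 × 10⁻³ m/s²

a_tidal = 2GMr/d³
        = 2 × (6.674 × 10⁻¹¹) × (1.90 × 10²⁷) × (83500) / (1.81 × 10⁸)³
        = 3.57 × 10⁻³ m/s²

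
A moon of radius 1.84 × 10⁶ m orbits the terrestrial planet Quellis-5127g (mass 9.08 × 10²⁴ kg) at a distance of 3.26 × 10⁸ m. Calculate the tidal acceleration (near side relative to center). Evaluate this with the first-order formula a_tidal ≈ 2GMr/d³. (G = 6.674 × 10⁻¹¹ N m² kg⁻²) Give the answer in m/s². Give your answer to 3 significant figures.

a_tidal = 2GMr/d³
        = 2 × (6.674 × 10⁻¹¹) × (9.08 × 10²⁴) × (1.84 × 10⁶) / (3.26 × 10⁸)³
        = 6.44 × 10⁻⁵ m/s²

6.44 × 10⁻⁵ m/s²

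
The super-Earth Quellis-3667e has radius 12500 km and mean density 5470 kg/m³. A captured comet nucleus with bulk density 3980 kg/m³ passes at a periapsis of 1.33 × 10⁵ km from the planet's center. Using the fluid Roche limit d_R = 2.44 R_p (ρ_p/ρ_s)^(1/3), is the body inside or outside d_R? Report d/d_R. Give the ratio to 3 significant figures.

outside; d/d_R ≈ 3.92

d_R = 2.44 × (12500 km) × (5470/3980)^(1/3) = 33910 km
d/d_R = (1.33 × 10⁵) / (33910) = 3.92
Since d/d_R > 1, the body is outside the Roche limit.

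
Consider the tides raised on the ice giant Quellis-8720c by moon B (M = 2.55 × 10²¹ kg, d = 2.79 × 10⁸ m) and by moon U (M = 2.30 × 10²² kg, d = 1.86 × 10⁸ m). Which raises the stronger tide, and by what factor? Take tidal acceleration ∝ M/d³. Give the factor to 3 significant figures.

Moon U, by a factor of ≈ 30.4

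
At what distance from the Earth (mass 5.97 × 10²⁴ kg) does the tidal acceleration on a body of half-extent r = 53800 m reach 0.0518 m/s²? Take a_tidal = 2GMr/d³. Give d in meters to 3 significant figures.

9.39 × 10⁶ m

2GMr/d³ = a_tidal  ⇒  d = (2GMr / a_tidal)^(1/3)
d = (2 × 6.674×10⁻¹¹ × (5.97 × 10²⁴) × (53800) / (0.0518))^(1/3)
  = 9.39 × 10⁶ m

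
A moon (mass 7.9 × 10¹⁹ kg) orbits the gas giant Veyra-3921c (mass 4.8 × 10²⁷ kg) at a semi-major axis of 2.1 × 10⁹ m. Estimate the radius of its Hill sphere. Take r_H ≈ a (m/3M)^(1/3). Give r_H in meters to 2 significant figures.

3.7 × 10⁶ m

r_H ≈ a (m/3M)^(1/3)
    = (2.1 × 10⁹) × (7.9 × 10¹⁹ / (3 × 4.8 × 10²⁷))^(1/3)
    = 3.7 × 10⁶ m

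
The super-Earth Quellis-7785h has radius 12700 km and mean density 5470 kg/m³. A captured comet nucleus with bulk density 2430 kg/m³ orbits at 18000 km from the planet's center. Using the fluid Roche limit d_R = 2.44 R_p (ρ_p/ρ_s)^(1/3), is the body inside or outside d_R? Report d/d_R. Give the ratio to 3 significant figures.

inside; d/d_R ≈ 0.443

d_R = 2.44 × (12700 km) × (5470/2430)^(1/3) = 40610 km
d/d_R = (18000) / (40610) = 0.443
Since d/d_R < 1, the body is inside the Roche limit.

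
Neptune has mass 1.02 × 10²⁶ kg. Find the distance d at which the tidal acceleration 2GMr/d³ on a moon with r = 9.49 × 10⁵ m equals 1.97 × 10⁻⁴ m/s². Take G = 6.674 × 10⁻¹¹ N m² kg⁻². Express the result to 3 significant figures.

4.03 × 10⁸ m

2GMr/d³ = a_tidal  ⇒  d = (2GMr / a_tidal)^(1/3)
d = (2 × 6.674×10⁻¹¹ × (1.02 × 10²⁶) × (9.49 × 10⁵) / (1.97 × 10⁻⁴))^(1/3)
  = 4.03 × 10⁸ m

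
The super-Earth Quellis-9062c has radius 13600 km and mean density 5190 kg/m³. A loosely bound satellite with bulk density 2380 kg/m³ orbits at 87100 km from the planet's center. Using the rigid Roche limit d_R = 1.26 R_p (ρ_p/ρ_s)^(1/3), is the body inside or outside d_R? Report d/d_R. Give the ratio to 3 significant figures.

outside; d/d_R ≈ 3.92

d_R = 1.26 × (13600 km) × (5190/2380)^(1/3) = 22220 km
d/d_R = (87100) / (22220) = 3.92
Since d/d_R > 1, the body is outside the Roche limit.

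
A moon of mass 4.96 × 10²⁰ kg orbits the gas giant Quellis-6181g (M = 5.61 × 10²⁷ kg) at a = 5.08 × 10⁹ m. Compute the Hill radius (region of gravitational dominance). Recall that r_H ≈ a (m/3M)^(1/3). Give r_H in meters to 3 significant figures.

r_H ≈ a (m/3M)^(1/3)
    = (5.08 × 10⁹) × (4.96 × 10²⁰ / (3 × 5.61 × 10²⁷))^(1/3)
    = 1.57 × 10⁷ m

1.57 × 10⁷ m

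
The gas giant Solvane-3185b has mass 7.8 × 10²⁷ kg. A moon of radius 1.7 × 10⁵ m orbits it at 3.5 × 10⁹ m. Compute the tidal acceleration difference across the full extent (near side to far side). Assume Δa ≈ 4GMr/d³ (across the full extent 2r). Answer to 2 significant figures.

8.3 × 10⁻⁶ m/s²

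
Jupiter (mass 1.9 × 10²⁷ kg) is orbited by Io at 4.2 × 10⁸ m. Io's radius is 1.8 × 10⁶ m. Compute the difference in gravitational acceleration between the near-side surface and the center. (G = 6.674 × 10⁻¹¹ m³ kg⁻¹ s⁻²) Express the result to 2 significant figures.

6.2 × 10⁻³ m/s²

Differencing GM/(d−r)² and GM/d² to first order in r/d gives 2GMr/d³.
Δg = 2GMr/d³
   = 2 × (6.674 × 10⁻¹¹) × (1.9 × 10²⁷) × (1.8 × 10⁶) / (4.2 × 10⁸)³
   = 6.2 × 10⁻³ m/s²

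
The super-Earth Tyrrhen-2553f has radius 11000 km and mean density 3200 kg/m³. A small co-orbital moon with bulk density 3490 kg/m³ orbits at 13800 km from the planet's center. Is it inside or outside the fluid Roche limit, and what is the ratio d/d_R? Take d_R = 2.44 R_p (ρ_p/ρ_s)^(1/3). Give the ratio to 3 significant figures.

inside; d/d_R ≈ 0.529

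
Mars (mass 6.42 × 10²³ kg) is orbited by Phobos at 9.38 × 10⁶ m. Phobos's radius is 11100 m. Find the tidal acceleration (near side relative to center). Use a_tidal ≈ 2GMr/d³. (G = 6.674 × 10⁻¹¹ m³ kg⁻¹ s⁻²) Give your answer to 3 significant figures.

1.15 × 10⁻³ m/s²

Δg = 2GMr/d³
   = 2 × (6.674 × 10⁻¹¹) × (6.42 × 10²³) × (11100) / (9.38 × 10⁶)³
   = 1.15 × 10⁻³ m/s²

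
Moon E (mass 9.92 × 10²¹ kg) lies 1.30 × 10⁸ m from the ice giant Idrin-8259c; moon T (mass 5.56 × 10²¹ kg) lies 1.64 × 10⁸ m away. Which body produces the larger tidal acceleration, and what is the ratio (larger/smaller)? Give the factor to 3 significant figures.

Tidal stretch scales as M/d³; compute that for each body.
Moon E: (9.92 × 10²¹) / (1.30 × 10⁸)³ = 4.515 × 10⁻³
Moon T: (5.56 × 10²¹) / (1.64 × 10⁸)³ = 1.261 × 10⁻³
Ratio (larger/smaller) = 3.58

Moon E, by a factor of ≈ 3.58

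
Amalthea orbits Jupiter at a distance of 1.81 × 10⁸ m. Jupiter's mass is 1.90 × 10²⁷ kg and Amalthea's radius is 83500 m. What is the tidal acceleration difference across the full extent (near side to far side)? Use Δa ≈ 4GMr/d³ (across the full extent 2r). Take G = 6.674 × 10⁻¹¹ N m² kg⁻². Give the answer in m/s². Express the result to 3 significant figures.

7.14 × 10⁻³ m/s²

Differencing GM/(d−r)² and GM/(d+r)² to first order in r/d gives 4GMr/d³.
a_tidal = 4GMr/d³
        = 4 × (6.674 × 10⁻¹¹) × (1.90 × 10²⁷) × (83500) / (1.81 × 10⁸)³
        = 7.14 × 10⁻³ m/s²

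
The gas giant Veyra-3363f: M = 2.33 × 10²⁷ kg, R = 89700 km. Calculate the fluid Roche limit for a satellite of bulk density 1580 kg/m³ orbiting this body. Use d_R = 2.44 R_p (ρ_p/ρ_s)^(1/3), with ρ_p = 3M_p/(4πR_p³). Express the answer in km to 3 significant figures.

1.72 × 10⁵ km

ρ_p = 3M_p/(4πR_p³) = 3 × (2.33 × 10²⁷) / (4π × (8.97 × 10⁷ m)³) = 771 kg/m³
d_R = 2.44 × 89700 km × (771/1580)^(1/3)
    = 1.72 × 10⁵ km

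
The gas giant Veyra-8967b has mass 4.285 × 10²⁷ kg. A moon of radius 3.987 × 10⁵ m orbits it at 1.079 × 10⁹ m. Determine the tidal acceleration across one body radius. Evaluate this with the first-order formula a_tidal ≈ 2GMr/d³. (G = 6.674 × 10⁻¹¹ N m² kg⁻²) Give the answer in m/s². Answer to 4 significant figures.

Δg = 2GMr/d³
   = 2 × (6.674 × 10⁻¹¹) × (4.285 × 10²⁷) × (3.987 × 10⁵) / (1.079 × 10⁹)³
   = 1.815 × 10⁻⁴ m/s²

1.815 × 10⁻⁴ m/s²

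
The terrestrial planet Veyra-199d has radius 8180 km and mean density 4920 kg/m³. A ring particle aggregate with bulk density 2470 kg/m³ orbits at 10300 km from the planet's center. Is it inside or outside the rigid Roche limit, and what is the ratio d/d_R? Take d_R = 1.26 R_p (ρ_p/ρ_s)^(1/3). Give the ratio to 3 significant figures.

inside; d/d_R ≈ 0.794

d_R = 1.26 × (8180 km) × (4920/2470)^(1/3) = 12970 km
d/d_R = (10300) / (12970) = 0.794
Since d/d_R < 1, the body is inside the Roche limit.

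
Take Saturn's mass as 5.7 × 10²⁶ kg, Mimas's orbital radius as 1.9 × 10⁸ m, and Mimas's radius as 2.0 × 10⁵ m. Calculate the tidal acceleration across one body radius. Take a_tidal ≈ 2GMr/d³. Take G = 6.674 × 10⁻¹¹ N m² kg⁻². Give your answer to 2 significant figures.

Δa = 2GMr/d³
   = 2 × (6.674 × 10⁻¹¹) × (5.7 × 10²⁶) × (2.0 × 10⁵) / (1.9 × 10⁸)³
   = 2.2 × 10⁻³ m/s²

2.2 × 10⁻³ m/s²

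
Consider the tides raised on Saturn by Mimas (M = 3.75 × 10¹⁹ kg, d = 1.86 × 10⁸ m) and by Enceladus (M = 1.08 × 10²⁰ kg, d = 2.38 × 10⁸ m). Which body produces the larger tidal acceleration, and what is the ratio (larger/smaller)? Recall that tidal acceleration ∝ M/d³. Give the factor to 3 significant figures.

Enceladus, by a factor of ≈ 1.37

Compare M/d³ for the two perturbers:
Mimas: (3.75 × 10¹⁹) / (1.86 × 10⁸)³ = 5.828 × 10⁻⁶
Enceladus: (1.08 × 10²⁰) / (2.38 × 10⁸)³ = 8.011 × 10⁻⁶
Ratio (larger/smaller) = 1.37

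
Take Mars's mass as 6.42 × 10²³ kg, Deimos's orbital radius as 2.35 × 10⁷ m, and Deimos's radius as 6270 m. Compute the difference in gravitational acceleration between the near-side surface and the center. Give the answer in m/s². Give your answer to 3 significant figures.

Differencing GM/(d−r)² and GM/d² to first order in r/d gives 2GMr/d³.
a_tidal = 2GMr/d³
        = 2 × (6.674 × 10⁻¹¹) × (6.42 × 10²³) × (6270) / (2.35 × 10⁷)³
        = 4.14 × 10⁻⁵ m/s²

4.14 × 10⁻⁵ m/s²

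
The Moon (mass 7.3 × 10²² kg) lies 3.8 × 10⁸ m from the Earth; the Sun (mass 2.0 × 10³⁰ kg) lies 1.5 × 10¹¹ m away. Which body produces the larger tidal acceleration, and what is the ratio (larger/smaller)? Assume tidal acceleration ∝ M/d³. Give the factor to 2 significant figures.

Tidal stretch scales as M/d³; compute that for each body.
The Moon: (7.3 × 10²²) / (3.8 × 10⁸)³ = 1.330 × 10⁻³
The Sun: (2.0 × 10³⁰) / (1.5 × 10¹¹)³ = 5.926 × 10⁻⁴
Ratio (larger/smaller) = 2.2

The Moon, by a factor of ≈ 2.2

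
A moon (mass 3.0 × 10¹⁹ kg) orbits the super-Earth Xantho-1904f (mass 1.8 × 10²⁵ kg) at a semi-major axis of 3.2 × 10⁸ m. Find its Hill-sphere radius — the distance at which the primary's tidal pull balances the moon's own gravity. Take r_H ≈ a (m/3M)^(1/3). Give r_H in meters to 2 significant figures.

r_H ≈ a (m/3M)^(1/3)
    = (3.2 × 10⁸) × (3.0 × 10¹⁹ / (3 × 1.8 × 10²⁵))^(1/3)
    = 2.6 × 10⁶ m

2.6 × 10⁶ m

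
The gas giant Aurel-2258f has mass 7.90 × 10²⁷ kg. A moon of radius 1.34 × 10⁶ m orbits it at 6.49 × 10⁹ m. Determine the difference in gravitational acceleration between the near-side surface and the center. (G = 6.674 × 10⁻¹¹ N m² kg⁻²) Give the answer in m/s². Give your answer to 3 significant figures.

Δa = 2GMr/d³
   = 2 × (6.674 × 10⁻¹¹) × (7.90 × 10²⁷) × (1.34 × 10⁶) / (6.49 × 10⁹)³
   = 5.17 × 10⁻⁶ m/s²

5.17 × 10⁻⁶ m/s²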